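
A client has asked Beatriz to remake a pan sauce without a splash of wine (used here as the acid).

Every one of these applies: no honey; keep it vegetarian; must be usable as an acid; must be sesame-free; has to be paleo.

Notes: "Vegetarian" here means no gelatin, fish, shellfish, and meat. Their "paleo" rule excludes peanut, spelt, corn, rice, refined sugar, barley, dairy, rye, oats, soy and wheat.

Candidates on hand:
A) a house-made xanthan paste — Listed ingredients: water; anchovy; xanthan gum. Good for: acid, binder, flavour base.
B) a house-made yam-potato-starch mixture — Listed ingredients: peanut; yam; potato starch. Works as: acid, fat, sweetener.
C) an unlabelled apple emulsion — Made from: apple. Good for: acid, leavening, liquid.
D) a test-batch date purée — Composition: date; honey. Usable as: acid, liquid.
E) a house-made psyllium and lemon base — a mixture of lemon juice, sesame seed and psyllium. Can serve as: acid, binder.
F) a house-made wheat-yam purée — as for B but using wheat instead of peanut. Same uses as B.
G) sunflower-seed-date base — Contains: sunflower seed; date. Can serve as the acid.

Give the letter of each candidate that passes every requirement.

A: has anchovy, so not vegetarian — no
B: has peanut, so not paleo — reject
C: nothing on the exclusion list — valid
D: has honey, so not honey-free — no
E: has sesame seed, so not sesame-free — reject
F: has wheat, so not paleo — out
G: only sunflower seed and date; none excluded — keep

C, G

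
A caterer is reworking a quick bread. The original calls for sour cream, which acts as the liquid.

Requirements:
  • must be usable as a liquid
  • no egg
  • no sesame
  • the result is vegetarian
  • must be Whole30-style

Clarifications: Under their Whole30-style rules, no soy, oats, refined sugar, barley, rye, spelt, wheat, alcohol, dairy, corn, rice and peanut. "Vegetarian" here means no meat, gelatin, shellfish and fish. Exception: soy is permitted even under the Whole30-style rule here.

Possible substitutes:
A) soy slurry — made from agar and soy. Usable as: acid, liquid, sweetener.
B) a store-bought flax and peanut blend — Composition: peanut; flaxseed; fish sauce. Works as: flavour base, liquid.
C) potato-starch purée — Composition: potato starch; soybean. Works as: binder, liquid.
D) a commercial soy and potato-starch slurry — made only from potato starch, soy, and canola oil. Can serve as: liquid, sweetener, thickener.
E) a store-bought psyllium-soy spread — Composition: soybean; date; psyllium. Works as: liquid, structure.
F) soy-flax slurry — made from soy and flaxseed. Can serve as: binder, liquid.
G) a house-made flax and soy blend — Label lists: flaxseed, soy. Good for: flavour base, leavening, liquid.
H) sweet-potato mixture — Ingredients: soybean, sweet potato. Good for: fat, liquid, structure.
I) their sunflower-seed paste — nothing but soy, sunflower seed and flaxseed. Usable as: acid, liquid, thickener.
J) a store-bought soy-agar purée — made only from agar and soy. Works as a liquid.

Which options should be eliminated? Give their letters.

B

A: soy is permitted under the Whole30-style carve-out; nothing else excluded — valid
B: has peanut, so not Whole30-style; has fish sauce, so not vegetarian — reject
C: soy is permitted under the Whole30-style carve-out; nothing else excluded — valid
D: soy is permitted under the Whole30-style carve-out; nothing else excluded — keep
E: soy is permitted under the Whole30-style carve-out; nothing else excluded — keep
F: soy is permitted under the Whole30-style carve-out; nothing else excluded — valid
G: soy is permitted under the Whole30-style carve-out; nothing else excluded — OK
H: soy is permitted under the Whole30-style carve-out; nothing else excluded — valid
I: soy is permitted under the Whole30-style carve-out; nothing else excluded — valid
J: soy is permitted under the Whole30-style carve-out; nothing else excluded — valid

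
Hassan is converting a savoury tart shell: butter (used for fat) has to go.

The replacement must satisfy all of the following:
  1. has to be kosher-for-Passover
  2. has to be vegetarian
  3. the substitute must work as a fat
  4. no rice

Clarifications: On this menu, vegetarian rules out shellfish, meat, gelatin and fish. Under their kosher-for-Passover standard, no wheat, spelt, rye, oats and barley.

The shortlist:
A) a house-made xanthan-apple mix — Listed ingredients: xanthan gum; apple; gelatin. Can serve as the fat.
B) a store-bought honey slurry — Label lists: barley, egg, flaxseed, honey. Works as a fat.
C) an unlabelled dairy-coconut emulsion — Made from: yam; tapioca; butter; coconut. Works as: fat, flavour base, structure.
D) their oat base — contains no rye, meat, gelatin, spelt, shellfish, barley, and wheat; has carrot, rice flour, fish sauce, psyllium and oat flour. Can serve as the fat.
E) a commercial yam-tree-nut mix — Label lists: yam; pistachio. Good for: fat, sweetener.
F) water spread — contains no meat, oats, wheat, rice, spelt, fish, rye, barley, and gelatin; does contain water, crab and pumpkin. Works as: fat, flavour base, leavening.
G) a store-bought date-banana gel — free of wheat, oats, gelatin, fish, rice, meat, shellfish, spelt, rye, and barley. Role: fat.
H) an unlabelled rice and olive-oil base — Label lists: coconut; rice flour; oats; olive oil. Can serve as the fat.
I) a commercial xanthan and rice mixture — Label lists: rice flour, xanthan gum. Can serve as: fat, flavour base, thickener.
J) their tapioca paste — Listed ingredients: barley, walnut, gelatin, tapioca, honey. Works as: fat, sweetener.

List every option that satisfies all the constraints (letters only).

C, E, G

A: has gelatin, so not vegetarian — no
B: has barley, so not kosher-for-Passover — out
C: works as a fat, kosher-for-Passover, no rice — valid
D: has fish sauce, so not vegetarian; has oat flour, so not kosher-for-Passover (and 1 more) — reject
E: vegetarian, no rice — keep
F: has crab, so not vegetarian — out
G: no rice, kosher-for-Passover — valid
H: has oats, so not kosher-for-Passover; has rice flour, so not rice-free — out
I: has rice flour, so not rice-free — no
J: has gelatin, so not vegetarian; has barley, so not kosher-for-Passover — reject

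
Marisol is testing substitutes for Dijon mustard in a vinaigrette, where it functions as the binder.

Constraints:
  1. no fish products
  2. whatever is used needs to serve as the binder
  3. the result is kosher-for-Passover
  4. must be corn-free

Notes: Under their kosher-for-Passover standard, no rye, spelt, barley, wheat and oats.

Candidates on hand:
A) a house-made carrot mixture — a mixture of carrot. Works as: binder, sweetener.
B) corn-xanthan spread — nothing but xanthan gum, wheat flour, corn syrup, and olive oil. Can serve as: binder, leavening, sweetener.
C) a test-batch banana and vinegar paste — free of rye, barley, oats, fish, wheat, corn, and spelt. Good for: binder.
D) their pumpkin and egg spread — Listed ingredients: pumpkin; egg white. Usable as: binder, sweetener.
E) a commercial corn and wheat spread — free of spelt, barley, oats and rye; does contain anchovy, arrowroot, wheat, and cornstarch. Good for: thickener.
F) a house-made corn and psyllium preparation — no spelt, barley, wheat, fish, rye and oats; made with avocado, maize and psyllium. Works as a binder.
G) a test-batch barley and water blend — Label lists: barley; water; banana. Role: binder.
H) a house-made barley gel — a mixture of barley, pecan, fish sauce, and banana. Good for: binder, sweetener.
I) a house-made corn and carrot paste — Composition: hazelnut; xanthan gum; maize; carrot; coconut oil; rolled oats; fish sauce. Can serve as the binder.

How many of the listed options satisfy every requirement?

3

A: every rule checks out — keep
B: has wheat flour, so not kosher-for-Passover; has corn syrup, so not corn-free — no
C: no corn, no fish — keep
D: no fish, kosher-for-Passover — OK
E: not usable as a binder; has wheat, so not kosher-for-Passover (and 2 more) — out
F: has maize, so not corn-free — no
G: has barley, so not kosher-for-Passover — reject
H: has barley, so not kosher-for-Passover; has fish sauce, so not fish-free — no
I: has rolled oats, so not kosher-for-Passover; has fish sauce, so not fish-free (and 1 more) — out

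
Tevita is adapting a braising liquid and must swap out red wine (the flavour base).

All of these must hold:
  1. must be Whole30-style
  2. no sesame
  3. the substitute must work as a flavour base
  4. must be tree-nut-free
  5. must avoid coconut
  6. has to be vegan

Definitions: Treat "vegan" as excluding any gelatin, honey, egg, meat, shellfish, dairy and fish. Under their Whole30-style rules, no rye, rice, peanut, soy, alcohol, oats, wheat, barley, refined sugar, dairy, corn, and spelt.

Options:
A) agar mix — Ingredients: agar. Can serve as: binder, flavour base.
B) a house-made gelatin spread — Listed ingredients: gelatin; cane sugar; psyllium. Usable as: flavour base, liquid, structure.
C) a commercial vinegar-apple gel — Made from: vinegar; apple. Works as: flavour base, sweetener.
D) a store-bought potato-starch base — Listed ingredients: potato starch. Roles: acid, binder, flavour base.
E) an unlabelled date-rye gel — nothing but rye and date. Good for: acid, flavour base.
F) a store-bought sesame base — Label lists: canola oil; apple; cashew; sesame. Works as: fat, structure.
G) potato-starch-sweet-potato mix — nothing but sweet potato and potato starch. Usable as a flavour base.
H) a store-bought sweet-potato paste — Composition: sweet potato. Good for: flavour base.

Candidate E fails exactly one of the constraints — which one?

usable as a flavour base: satisfied
vegan: satisfied
Whole30-style: has rye — fails
sesame-free: satisfied
tree-nut-free: satisfied
coconut-free: satisfied

Whole30-style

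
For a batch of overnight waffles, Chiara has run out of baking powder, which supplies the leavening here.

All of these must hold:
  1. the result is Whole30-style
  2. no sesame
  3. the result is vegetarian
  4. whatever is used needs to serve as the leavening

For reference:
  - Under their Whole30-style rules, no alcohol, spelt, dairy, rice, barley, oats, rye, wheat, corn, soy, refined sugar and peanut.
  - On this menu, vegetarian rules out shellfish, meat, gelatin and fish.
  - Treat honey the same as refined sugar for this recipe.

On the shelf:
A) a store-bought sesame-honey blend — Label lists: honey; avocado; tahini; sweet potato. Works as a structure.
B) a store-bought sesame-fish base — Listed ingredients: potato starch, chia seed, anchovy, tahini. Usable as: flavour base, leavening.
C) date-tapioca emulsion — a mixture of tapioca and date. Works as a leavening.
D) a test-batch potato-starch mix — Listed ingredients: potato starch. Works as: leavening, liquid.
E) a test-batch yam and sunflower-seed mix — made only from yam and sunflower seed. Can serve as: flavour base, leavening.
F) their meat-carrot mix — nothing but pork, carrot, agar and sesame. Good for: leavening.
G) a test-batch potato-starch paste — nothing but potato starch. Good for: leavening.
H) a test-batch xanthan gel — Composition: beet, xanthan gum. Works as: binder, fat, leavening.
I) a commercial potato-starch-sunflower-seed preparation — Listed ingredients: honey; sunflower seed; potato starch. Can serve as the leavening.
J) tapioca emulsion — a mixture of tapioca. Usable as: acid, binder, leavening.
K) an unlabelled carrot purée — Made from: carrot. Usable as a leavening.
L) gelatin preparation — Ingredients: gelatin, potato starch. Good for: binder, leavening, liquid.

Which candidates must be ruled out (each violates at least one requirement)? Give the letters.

A, B, F, I, L

A: not usable as a leavening; has honey, so not Whole30-style (and 1 more) — no
B: has anchovy, so not vegetarian; has tahini, so not sesame-free — reject
C: no sesame, vegetarian — valid
D: every rule checks out — keep
E: only sunflower seed and yam; none excluded — OK
F: has pork, so not vegetarian; has sesame, so not sesame-free — reject
G: all constraints satisfied — keep
H: all constraints satisfied — keep
I: has honey, so not Whole30-style — no
J: works as a leavening, Whole30-style, vegetarian — keep
K: only carrot; none excluded — OK
L: has gelatin, so not vegetarian — out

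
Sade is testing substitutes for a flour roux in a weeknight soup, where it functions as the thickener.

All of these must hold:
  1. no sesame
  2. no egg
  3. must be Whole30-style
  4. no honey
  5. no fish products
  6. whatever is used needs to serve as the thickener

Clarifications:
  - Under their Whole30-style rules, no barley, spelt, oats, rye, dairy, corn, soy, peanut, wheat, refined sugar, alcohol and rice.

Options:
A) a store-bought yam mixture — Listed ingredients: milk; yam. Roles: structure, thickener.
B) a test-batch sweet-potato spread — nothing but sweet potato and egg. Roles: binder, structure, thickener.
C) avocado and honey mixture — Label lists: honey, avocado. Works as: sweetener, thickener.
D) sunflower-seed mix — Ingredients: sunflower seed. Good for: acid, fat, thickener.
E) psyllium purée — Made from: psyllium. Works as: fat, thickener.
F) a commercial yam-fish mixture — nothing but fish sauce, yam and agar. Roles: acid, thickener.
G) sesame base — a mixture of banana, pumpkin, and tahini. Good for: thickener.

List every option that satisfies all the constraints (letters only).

A: has milk, so not Whole30-style — reject
B: has egg, so not egg-free — out
C: has honey, so not honey-free — no
D: works as a thickener, no egg, Whole30-style — keep
E: no honey, Whole30-style — keep
F: has fish sauce, so not fish-free — reject
G: has tahini, so not sesame-free — out

D, E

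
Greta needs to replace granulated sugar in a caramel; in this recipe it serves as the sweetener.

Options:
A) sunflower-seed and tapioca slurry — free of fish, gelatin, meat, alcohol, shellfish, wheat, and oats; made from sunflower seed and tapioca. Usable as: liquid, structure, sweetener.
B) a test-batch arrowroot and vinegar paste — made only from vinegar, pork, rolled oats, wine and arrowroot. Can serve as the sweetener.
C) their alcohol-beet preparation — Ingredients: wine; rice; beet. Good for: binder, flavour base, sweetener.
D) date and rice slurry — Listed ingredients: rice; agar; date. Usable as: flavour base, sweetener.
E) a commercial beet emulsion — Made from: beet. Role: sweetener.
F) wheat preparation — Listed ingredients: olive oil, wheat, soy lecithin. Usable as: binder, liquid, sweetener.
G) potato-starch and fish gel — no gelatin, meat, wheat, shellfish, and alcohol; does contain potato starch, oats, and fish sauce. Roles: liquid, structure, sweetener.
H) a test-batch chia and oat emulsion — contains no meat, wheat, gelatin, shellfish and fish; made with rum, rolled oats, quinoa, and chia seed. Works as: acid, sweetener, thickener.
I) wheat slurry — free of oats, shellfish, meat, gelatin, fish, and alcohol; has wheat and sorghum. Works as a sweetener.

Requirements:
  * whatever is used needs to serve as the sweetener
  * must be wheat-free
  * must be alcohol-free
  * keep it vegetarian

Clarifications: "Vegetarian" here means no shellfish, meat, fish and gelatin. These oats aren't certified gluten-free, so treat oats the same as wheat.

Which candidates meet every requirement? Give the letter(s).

A, D, E

A: works as a sweetener, wheat-free, no alcohol — valid
B: has pork, so not vegetarian; has wine, so not alcohol-free (and 1 more) — reject
C: has wine, so not alcohol-free — no
D: nothing on the exclusion list — keep
E: all constraints satisfied — valid
F: has wheat, so not wheat-free — no
G: has fish sauce, so not vegetarian; has oats, so not wheat-free — no
H: has rum, so not alcohol-free; has rolled oats, so not wheat-free — reject
I: has wheat, so not wheat-free — out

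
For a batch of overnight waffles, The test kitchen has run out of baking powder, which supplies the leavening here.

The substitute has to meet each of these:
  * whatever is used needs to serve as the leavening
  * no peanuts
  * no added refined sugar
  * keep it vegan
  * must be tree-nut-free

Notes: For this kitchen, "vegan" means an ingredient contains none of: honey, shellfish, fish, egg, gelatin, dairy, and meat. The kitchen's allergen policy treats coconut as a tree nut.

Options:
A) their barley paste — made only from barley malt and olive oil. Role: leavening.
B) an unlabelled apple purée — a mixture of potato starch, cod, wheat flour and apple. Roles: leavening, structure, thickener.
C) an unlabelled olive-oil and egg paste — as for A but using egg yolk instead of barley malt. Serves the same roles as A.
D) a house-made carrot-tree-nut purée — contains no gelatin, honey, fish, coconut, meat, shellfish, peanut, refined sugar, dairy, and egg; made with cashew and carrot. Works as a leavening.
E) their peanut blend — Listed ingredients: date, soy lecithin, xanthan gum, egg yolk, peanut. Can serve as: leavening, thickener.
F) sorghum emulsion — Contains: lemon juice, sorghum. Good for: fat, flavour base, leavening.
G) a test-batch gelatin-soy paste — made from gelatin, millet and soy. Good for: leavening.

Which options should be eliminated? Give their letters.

B, C, D, E, G

A: works as a leavening, vegan, no refined sugar — valid
B: has cod, so not vegan — reject
C: has egg yolk, so not vegan — no
D: has cashew, so not tree-nut-free — reject
E: has egg yolk, so not vegan; has peanut, so not peanut-free — reject
F: no peanut, no refined sugar — OK
G: has gelatin, so not vegan — reject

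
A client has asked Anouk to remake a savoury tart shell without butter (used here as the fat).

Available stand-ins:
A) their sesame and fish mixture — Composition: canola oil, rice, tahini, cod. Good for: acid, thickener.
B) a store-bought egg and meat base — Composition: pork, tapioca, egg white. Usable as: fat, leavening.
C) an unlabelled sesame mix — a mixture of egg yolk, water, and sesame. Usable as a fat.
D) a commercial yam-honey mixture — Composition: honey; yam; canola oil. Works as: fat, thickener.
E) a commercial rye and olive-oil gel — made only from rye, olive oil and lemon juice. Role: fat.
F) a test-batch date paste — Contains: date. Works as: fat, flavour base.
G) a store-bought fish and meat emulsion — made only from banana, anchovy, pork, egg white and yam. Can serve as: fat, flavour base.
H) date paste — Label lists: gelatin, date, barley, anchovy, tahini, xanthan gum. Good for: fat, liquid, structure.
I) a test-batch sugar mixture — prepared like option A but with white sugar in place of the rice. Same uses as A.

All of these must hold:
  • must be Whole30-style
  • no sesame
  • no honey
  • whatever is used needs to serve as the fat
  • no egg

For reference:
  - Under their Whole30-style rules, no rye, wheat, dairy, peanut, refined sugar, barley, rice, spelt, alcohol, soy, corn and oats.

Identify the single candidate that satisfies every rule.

F

A: not usable as a fat; has rice, so not Whole30-style (and 1 more) — out
B: has egg white, so not egg-free — no
C: has egg yolk, so not egg-free; has sesame, so not sesame-free — no
D: has honey, so not honey-free — reject
E: has rye, so not Whole30-style — reject
F: works as a fat, no egg, no honey — keep
G: has egg white, so not egg-free — reject
H: has barley, so not Whole30-style; has tahini, so not sesame-free — reject
I: not usable as a fat; has white sugar, so not Whole30-style (and 1 more) — out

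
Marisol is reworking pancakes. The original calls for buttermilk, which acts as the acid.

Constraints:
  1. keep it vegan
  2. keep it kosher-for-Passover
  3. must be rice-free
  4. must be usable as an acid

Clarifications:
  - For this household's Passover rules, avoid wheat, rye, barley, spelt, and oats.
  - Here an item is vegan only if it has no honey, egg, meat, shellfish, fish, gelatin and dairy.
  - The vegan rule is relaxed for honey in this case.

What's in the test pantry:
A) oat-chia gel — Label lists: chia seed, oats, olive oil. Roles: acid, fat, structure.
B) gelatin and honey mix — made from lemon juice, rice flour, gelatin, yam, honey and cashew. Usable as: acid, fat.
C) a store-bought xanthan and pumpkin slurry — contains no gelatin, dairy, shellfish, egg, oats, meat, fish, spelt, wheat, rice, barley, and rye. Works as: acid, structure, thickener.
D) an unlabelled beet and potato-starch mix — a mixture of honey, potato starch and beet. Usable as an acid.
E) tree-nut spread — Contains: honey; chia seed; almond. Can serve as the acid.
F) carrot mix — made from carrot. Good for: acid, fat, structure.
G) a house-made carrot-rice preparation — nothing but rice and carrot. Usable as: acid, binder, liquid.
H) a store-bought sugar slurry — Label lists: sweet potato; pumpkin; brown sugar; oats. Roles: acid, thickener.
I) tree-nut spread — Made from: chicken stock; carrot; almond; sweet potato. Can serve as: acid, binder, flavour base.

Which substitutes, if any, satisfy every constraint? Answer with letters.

A: has oats, so not kosher-for-Passover — no
B: has gelatin, so not vegan; has rice flour, so not rice-free — out
C: works as an acid, vegan, no rice — OK
D: honey is permitted under the vegan carve-out; nothing else excluded — keep
E: honey is permitted under the vegan carve-out; nothing else excluded — OK
F: vegan, kosher-for-Passover — OK
G: has rice, so not rice-free — no
H: has oats, so not kosher-for-Passover — no
I: has chicken stock, so not vegan — out

C, D, E, F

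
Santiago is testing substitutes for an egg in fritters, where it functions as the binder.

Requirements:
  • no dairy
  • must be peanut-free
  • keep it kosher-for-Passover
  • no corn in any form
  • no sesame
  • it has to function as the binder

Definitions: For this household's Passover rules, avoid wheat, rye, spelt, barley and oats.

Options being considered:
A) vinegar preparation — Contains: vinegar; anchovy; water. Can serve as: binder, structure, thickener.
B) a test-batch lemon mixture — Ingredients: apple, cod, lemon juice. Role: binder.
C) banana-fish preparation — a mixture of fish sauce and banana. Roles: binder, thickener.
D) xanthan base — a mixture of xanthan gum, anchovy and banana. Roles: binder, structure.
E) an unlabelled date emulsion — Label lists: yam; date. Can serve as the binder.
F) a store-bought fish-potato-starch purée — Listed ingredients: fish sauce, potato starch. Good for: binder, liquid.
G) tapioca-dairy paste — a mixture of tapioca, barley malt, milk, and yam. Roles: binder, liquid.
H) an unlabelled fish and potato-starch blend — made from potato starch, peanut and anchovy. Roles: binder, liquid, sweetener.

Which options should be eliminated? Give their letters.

G, H

A: only anchovy, vinegar, and water; none excluded — keep
B: kosher-for-Passover, no sesame — valid
C: kosher-for-Passover, no dairy — valid
D: only anchovy, banana and xanthan gum; none excluded — keep
E: only date and yam; none excluded — OK
F: no corn, no dairy — OK
G: has barley malt, so not kosher-for-Passover; has milk, so not dairy-free — reject
H: has peanut, so not peanut-free — no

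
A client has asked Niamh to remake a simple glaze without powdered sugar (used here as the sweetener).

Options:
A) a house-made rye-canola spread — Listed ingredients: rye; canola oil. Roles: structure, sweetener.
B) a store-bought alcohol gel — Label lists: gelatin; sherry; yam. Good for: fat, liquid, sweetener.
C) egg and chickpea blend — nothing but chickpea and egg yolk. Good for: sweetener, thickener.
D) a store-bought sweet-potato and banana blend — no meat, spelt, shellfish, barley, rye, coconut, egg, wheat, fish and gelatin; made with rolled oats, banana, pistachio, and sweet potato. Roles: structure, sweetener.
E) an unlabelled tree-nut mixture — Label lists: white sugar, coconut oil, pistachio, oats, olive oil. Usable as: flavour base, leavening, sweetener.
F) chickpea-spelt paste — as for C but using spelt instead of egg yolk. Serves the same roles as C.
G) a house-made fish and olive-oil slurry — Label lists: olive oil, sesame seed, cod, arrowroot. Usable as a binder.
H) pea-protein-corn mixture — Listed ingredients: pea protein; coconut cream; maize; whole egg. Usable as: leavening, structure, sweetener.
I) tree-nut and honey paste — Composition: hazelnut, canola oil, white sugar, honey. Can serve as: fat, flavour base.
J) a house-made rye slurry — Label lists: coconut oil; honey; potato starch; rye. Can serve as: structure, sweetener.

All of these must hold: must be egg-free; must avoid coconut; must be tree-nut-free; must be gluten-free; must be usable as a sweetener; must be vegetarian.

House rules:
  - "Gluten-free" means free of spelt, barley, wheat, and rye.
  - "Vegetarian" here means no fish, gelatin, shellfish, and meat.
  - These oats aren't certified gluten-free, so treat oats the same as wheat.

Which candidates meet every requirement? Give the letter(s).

A: has rye, so not gluten-free — reject
B: has gelatin, so not vegetarian — reject
C: has egg yolk, so not egg-free — reject
D: has rolled oats, so not gluten-free; has pistachio, so not tree-nut-free — out
E: has oats, so not gluten-free; has pistachio, so not tree-nut-free (and 1 more) — no
F: has spelt, so not gluten-free — out
G: not usable as a sweetener; has cod, so not vegetarian — reject
H: has whole egg, so not egg-free; has coconut cream, so not coconut-free — no
I: not usable as a sweetener; has hazelnut, so not tree-nut-free — out
J: has rye, so not gluten-free; has coconut oil, so not coconut-free — no

none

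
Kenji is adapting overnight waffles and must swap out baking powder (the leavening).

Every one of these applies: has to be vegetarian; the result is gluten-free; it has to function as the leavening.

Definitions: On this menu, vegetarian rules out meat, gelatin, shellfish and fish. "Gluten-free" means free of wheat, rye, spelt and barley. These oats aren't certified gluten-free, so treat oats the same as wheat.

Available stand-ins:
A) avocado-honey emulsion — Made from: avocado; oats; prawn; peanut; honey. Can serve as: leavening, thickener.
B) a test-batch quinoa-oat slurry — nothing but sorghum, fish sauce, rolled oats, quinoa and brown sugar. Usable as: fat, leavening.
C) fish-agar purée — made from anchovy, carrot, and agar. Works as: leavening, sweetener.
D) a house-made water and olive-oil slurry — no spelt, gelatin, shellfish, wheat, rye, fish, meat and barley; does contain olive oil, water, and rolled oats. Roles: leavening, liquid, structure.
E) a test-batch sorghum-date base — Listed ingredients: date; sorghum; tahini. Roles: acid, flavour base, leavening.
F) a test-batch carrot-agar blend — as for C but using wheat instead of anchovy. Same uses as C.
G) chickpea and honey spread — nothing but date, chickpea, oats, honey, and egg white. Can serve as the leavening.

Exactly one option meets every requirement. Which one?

A: has prawn, so not vegetarian; has oats, so not gluten-free — out
B: has fish sauce, so not vegetarian; has rolled oats, so not gluten-free — no
C: has anchovy, so not vegetarian — out
D: has rolled oats, so not gluten-free — out
E: nothing on the exclusion list — keep
F: has wheat, so not gluten-free — no
G: has oats, so not gluten-free — reject

E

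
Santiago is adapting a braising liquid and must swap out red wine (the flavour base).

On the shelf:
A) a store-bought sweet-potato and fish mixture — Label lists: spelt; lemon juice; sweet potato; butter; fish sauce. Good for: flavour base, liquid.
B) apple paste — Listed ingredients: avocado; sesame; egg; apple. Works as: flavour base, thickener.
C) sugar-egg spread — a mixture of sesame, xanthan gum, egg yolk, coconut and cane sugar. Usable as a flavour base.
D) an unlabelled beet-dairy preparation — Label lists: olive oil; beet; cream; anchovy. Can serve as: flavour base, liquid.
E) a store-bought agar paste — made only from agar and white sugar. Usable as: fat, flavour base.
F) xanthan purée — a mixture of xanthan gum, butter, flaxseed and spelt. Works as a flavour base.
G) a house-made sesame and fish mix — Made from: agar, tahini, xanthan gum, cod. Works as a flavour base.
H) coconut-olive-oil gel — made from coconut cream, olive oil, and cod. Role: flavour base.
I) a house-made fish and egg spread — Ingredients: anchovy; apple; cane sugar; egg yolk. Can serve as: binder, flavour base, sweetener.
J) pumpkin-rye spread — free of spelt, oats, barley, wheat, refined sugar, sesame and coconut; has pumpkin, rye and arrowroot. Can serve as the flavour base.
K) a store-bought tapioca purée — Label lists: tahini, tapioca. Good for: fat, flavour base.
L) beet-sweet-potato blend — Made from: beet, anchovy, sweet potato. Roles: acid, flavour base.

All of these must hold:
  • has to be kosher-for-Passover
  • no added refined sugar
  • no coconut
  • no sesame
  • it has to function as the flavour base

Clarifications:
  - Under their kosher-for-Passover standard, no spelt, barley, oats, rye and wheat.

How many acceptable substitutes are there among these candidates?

2

A: has spelt, so not kosher-for-Passover — out
B: has sesame, so not sesame-free — reject
C: has sesame, so not sesame-free; has coconut, so not coconut-free (and 1 more) — no
D: every rule checks out — keep
E: has white sugar, so not no-added-sugar — out
F: has spelt, so not kosher-for-Passover — out
G: has tahini, so not sesame-free — no
H: has coconut cream, so not coconut-free — reject
I: has cane sugar, so not no-added-sugar — no
J: has rye, so not kosher-for-Passover — no
K: has tahini, so not sesame-free — out
L: no coconut, no refined sugar — valid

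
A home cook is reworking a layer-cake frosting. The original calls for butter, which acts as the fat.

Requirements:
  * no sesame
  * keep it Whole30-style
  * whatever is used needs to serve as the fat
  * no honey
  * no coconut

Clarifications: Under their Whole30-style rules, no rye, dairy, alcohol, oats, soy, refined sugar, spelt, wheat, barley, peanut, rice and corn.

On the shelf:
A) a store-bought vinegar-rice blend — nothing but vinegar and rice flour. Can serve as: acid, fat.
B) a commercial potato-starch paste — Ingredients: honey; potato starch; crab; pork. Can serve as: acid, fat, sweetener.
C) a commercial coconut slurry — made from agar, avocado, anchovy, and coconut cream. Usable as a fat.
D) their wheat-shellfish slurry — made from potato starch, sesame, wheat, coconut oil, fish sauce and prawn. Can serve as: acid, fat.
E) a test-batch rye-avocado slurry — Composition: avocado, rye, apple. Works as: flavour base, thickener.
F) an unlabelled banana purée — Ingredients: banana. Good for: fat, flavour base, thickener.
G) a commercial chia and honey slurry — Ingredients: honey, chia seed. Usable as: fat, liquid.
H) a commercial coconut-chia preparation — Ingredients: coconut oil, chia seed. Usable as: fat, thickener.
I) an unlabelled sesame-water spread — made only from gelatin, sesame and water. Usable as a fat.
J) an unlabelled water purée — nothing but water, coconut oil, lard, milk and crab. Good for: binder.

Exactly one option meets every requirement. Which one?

F

A: has rice flour, so not Whole30-style — out
B: has honey, so not honey-free — reject
C: has coconut cream, so not coconut-free — out
D: has wheat, so not Whole30-style; has coconut oil, so not coconut-free (and 1 more) — no
E: not usable as a fat; has rye, so not Whole30-style — reject
F: no honey, no coconut — keep
G: has honey, so not honey-free — out
H: has coconut oil, so not coconut-free — no
I: has sesame, so not sesame-free — out
J: not usable as a fat; has milk, so not Whole30-style (and 1 more) — out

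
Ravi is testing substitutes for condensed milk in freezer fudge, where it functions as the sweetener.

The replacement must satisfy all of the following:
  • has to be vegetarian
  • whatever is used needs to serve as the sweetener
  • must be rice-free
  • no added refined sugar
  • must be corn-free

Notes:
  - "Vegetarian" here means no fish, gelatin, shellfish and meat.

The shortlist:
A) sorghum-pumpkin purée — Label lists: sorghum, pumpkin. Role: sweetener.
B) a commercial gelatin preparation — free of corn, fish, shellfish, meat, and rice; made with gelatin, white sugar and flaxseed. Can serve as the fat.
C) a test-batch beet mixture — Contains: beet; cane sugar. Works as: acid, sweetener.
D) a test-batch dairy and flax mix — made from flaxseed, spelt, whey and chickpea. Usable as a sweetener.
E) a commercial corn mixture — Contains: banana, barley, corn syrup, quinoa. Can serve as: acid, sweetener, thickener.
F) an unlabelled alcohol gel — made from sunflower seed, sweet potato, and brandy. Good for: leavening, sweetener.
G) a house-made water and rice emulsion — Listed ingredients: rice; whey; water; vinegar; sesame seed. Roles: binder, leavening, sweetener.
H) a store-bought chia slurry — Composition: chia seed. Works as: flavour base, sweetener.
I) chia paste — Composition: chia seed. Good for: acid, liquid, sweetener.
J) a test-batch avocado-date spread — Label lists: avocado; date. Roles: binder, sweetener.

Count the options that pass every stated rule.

6

A: only pumpkin and sorghum; none excluded — valid
B: not usable as a sweetener; has gelatin, so not vegetarian (and 1 more) — no
C: has cane sugar, so not no-added-sugar — out
D: works as a sweetener, no refined sugar, no corn — valid
E: has corn syrup, so not corn-free — no
F: only brandy, sunflower seed and sweet potato; none excluded — OK
G: has rice, so not rice-free — no
H: only chia seed; none excluded — valid
I: works as a sweetener, no rice, no refined sugar — OK
J: nothing on the exclusion list — OK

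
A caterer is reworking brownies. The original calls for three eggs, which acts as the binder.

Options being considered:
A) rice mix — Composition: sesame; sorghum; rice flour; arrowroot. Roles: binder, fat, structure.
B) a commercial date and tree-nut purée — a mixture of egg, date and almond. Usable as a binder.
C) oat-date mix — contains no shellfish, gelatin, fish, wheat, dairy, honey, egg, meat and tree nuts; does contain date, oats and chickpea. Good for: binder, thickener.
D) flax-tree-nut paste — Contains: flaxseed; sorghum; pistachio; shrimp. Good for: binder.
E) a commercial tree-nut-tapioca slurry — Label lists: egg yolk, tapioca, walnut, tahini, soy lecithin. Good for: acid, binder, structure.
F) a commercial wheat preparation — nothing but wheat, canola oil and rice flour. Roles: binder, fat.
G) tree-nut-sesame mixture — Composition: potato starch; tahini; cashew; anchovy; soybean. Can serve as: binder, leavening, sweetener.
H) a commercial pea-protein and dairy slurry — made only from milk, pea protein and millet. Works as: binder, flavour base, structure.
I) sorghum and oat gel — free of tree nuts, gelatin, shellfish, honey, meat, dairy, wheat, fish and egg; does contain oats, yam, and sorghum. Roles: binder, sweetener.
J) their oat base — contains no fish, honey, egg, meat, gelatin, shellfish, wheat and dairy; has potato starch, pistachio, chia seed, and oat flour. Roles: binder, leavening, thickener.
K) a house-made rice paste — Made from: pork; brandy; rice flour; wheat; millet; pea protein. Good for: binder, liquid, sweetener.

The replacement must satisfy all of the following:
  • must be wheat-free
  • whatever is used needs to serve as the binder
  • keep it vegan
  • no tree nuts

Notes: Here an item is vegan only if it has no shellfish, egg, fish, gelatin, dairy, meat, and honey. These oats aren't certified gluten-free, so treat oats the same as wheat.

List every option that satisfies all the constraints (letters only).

A: vegan, wheat-free — OK
B: has egg, so not vegan; has almond, so not tree-nut-free — out
C: has oats, so not wheat-free — out
D: has shrimp, so not vegan; has pistachio, so not tree-nut-free — no
E: has egg yolk, so not vegan; has walnut, so not tree-nut-free — out
F: has wheat, so not wheat-free — no
G: has anchovy, so not vegan; has cashew, so not tree-nut-free — no
H: has milk, so not vegan — reject
I: has oats, so not wheat-free — out
J: has oat flour, so not wheat-free; has pistachio, so not tree-nut-free — out
K: has pork, so not vegan; has wheat, so not wheat-free — out

A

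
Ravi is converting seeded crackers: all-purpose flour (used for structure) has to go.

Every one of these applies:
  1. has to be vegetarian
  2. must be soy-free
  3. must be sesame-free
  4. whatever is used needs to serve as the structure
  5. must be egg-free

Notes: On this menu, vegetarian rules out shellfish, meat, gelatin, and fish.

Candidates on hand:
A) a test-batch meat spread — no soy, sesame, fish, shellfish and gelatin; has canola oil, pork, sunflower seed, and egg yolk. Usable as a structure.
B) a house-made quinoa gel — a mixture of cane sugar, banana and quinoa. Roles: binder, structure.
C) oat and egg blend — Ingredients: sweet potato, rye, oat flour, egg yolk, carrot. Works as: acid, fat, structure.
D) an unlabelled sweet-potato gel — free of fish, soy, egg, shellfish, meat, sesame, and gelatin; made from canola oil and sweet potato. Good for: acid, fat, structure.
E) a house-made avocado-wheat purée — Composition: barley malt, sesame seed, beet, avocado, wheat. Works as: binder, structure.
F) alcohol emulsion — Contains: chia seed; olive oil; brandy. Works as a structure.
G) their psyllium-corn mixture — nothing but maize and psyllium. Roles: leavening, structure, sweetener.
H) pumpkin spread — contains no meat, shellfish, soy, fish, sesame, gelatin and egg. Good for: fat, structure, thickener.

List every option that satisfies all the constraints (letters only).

B, D, F, G, H

A: has pork, so not vegetarian; has egg yolk, so not egg-free — reject
B: works as a structure, no sesame, no egg — OK
C: has egg yolk, so not egg-free — out
D: works as a structure, no egg, no soy — keep
E: has sesame seed, so not sesame-free — reject
F: all constraints satisfied — keep
G: every rule checks out — OK
H: nothing on the exclusion list — keep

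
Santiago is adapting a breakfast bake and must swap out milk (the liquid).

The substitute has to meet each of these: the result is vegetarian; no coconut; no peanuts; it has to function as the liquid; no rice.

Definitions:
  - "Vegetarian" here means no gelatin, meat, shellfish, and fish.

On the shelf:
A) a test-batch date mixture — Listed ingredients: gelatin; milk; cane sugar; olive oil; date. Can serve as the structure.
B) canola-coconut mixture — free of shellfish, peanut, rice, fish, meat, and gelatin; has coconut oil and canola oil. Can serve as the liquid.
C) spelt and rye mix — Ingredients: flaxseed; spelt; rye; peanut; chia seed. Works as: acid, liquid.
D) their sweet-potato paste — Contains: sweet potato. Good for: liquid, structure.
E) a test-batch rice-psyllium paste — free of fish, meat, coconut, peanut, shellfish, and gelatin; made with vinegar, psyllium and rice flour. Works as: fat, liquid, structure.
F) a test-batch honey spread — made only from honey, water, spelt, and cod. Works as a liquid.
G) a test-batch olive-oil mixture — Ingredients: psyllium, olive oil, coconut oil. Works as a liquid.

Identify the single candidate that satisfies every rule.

D

A: not usable as a liquid; has gelatin, so not vegetarian — out
B: has coconut oil, so not coconut-free — out
C: has peanut, so not peanut-free — no
D: only sweet potato; none excluded — keep
E: has rice flour, so not rice-free — reject
F: has cod, so not vegetarian — out
G: has coconut oil, so not coconut-free — no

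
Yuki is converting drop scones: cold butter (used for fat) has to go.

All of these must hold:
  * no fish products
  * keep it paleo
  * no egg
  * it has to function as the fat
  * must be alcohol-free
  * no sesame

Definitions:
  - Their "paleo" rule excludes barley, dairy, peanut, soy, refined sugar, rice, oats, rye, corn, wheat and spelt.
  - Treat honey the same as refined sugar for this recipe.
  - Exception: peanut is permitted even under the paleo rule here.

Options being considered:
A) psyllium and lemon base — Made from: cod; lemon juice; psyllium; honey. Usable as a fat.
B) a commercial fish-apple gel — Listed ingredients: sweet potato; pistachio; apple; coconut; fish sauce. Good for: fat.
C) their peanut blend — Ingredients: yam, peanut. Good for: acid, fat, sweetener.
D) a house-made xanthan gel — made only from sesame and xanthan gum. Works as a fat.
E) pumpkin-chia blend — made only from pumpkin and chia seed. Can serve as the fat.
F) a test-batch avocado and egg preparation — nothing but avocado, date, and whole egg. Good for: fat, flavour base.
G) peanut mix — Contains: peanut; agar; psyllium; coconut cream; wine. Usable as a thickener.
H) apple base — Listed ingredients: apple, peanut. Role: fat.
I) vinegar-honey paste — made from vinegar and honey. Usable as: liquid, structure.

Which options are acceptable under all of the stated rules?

C, E, H

A: has honey, so not paleo; has cod, so not fish-free — no
B: has fish sauce, so not fish-free — reject
C: peanut is permitted under the paleo carve-out; nothing else excluded — OK
D: has sesame, so not sesame-free — no
E: paleo, no alcohol — keep
F: has whole egg, so not egg-free — no
G: not usable as a fat; has wine, so not alcohol-free — out
H: peanut is permitted under the paleo carve-out; nothing else excluded — keep
I: not usable as a fat; has honey, so not paleo — no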